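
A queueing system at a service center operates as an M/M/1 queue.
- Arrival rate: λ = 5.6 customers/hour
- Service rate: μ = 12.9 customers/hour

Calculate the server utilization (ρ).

Server utilization: ρ = λ/μ
ρ = 5.6/12.9 = 0.4341
The server is busy 43.41% of the time.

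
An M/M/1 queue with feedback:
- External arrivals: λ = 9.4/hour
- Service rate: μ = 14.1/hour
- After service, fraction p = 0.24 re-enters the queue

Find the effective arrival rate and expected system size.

Effective arrival rate: λ_eff = λ/(1-p) = 9.4/(1-0.24) = 9.4/0.76 = 12.36842
ρ = λ_eff/μ = 12.36842/14.1 = 0.877193
L = ρ/(1-ρ) = 0.877193/(1-0.877193) = 7.1429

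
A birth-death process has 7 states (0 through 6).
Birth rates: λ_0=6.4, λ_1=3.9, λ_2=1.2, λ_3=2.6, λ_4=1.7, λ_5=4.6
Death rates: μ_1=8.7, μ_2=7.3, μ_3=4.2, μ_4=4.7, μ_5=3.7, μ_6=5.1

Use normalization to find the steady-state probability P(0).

Ratios P(n)/P(0) = (λ₀···λₙ₋₁)/(μ₁···μₙ):
P(1)/P(0) = (6.4)/(8.7) = 0.7356
P(2)/P(0) = (6.4×3.9)/(8.7×7.3) = 0.3930
P(3)/P(0) = (6.4×3.9×1.2)/(8.7×7.3×4.2) = 0.1123
P(4)/P(0) = (6.4×3.9×1.2×2.6)/(8.7×7.3×4.2×4.7) = 0.06212
P(5)/P(0) = (6.4×3.9×1.2×2.6×1.7)/(8.7×7.3×4.2×4.7×3.7) = 0.02854
P(6)/P(0) = (6.4×3.9×1.2×2.6×1.7×4.6)/(8.7×7.3×4.2×4.7×3.7×5.1) = 0.02574

Normalization: ∑ P(n) = 1
P(0) × (1.0000 + 0.7356 + 0.3930 + 0.1123 + 0.06212 + 0.02854 + 0.02574) = 1
P(0) × 2.3573 = 1
P(0) = 1/2.3573 = 0.4242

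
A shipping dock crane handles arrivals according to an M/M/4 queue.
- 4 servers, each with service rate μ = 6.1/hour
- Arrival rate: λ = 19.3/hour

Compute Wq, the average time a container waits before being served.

Traffic intensity: ρ = λ/(cμ) = 19.3/(4×6.1) = 0.7910
Since ρ = 0.7910 < 1, system is stable.
Offered load a = λ/μ = cρ = 19.3/6.1 = 3.1639
P₀ = [ Σₙ₌₀^3 aⁿ/n! + a^4/(4!(1-ρ)) ]⁻¹
Σ = a^0/0! + a^1/1! + a^2/2! + a^3/3! = 1.0000 + 3.1639 + 5.0052 + 5.2788 = 14.4479
a^4/(4!(1-ρ)) = 100.2097/(24 × 0.2090164) = 19.9764
P₀ = 1/(14.4479 + 19.9764) = 0.02905
Lq = P₀·a^4·ρ / (4!(1-ρ)²) = 0.02905 × 100.2097 × 0.7910 / (24 × 0.04369) = 2.1960
Wq = Lq/λ = 2.1960/19.3 = 0.1138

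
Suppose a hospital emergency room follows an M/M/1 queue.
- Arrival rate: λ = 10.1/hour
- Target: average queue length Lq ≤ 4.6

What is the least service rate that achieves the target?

For M/M/1: Lq = λ²/(μ(μ-λ))
Need Lq ≤ 4.6, i.e. μ(μ-λ) ≥ λ²/4.6
μ² - 10.1μ - 102.01/4.6 ≥ 0  →  μ² - 10.1μ - 22.176087 ≥ 0
Quadratic formula (positive root): μ = [λ + √(λ² + 4×22.176087)]/2
Discriminant: 102.01 + 4×22.176087 = 190.7143, √190.7143 = 13.8099
μ ≥ (10.1 + 13.8099)/2 = 11.9550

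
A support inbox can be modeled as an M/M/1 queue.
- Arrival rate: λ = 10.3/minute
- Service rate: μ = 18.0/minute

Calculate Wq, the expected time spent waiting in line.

First, compute utilization: ρ = λ/μ = 10.3/18.0 = 0.5722
For M/M/1: Wq = λ/(μ(μ-λ))
Wq = 10.3/(18.0 × (18.0-10.3))
Wq = 10.3/(18.0 × 7.70)
Wq = 0.07431 minutes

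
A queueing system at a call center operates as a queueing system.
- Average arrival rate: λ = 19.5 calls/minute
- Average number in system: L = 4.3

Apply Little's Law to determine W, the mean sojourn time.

Little's Law: L = λW, so W = L/λ
W = 4.3/19.5 = 0.2205 minutes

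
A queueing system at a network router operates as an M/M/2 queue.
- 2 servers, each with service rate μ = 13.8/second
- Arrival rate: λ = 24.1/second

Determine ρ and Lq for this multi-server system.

Traffic intensity: ρ = λ/(cμ) = 24.1/(2×13.8) = 0.8732
Since ρ = 0.8732 < 1, system is stable.
Offered load a = λ/μ = cρ = 24.1/13.8 = 1.7464
P₀ = [ Σₙ₌₀^1 aⁿ/n! + a^2/(2!(1-ρ)) ]⁻¹
Σ = a^0/0! + a^1/1! = 1.0000 + 1.7464 = 2.7464
a^2/(2!(1-ρ)) = 3.0498/(2 × 0.12681) = 12.0251
P₀ = 1/(2.7464 + 12.0251) = 0.06770
Lq = P₀·a^2·ρ / (2!(1-ρ)²) = 0.067698 × 3.0498 × 0.87319 / (2 × 0.016081) = 5.6055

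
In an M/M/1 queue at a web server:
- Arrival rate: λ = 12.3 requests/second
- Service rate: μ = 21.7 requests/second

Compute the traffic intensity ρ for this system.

Server utilization: ρ = λ/μ
ρ = 12.3/21.7 = 0.5668
The server is busy 56.68% of the time.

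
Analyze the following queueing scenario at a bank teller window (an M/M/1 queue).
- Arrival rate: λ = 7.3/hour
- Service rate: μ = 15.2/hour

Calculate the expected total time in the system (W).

First, compute utilization: ρ = λ/μ = 7.3/15.2 = 0.4803
For M/M/1: W = 1/(μ-λ)
W = 1/(15.2-7.3) = 1/7.90
W = 0.1266 hours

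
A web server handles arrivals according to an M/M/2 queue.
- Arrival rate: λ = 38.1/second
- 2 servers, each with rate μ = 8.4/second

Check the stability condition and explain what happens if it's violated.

Stability requires ρ = λ/(cμ) < 1
ρ = 38.1/(2 × 8.4) = 38.1/16.80 = 2.2679
Since 2.2679 ≥ 1, the system is UNSTABLE.
Need c > λ/μ = 38.1/8.4 = 4.54.
Minimum servers needed: c = 5.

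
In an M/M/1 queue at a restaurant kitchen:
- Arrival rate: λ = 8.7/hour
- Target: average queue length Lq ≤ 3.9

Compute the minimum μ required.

For M/M/1: Lq = λ²/(μ(μ-λ))
Need Lq ≤ 3.9, i.e. μ(μ-λ) ≥ λ²/3.9
μ² - 8.7μ - 75.69/3.9 ≥ 0  →  μ² - 8.7μ - 19.4077 ≥ 0
Quadratic formula (positive root): μ = [λ + √(λ² + 4×19.4077)]/2
Discriminant: 75.69 + 4×19.4077 = 153.3208, √153.3208 = 12.38228
μ ≥ (8.7 + 12.38228)/2 = 10.5411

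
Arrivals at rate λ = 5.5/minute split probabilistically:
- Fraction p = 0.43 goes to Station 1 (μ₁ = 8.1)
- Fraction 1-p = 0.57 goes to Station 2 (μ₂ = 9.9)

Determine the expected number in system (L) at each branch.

Effective rates: λ₁ = 5.5×0.43 = 2.365, λ₂ = 5.5×0.57 = 3.135
Station 1: ρ₁ = 2.365/8.1 = 0.2920, L₁ = ρ₁/(1-ρ₁) = 0.2920/(1-0.2920) = 0.4124
Station 2: ρ₂ = 3.135/9.9 = 0.31667, L₂ = ρ₂/(1-ρ₂) = 0.31667/(1-0.31667) = 0.4634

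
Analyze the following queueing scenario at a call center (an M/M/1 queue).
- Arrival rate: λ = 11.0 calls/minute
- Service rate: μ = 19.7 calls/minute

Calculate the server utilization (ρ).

Server utilization: ρ = λ/μ
ρ = 11.0/19.7 = 0.5584
The server is busy 55.84% of the time.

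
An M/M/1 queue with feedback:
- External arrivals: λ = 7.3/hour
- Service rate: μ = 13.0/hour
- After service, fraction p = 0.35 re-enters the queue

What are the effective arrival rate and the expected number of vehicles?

Effective arrival rate: λ_eff = λ/(1-p) = 7.3/(1-0.35) = 7.3/0.65 = 11.23077
ρ = λ_eff/μ = 11.23077/13.0 = 0.863905
L = ρ/(1-ρ) = 0.863905/(1-0.863905) = 6.3478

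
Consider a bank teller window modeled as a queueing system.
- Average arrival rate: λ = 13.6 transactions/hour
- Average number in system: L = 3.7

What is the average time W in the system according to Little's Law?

Little's Law: L = λW, so W = L/λ
W = 3.7/13.6 = 0.2721 hours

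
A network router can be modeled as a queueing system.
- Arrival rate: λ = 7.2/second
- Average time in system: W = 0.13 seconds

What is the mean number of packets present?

Little's Law: L = λW
L = 7.2 × 0.13 = 0.9360 packets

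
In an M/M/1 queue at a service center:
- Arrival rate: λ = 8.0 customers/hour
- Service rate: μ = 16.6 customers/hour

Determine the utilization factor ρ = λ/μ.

Server utilization: ρ = λ/μ
ρ = 8.0/16.6 = 0.4819
The server is busy 48.19% of the time.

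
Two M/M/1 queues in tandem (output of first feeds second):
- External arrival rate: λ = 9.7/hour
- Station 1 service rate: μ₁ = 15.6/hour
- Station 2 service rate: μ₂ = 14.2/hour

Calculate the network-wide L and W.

By Jackson's theorem, each station behaves as independent M/M/1.
Station 1: ρ₁ = 9.7/15.6 = 0.6218, L₁ = ρ₁/(1-ρ₁) = λ/(μ₁-λ) = 9.7/5.90 = 1.64407
Station 2: ρ₂ = 9.7/14.2 = 0.6831, L₂ = ρ₂/(1-ρ₂) = λ/(μ₂-λ) = 9.7/4.50 = 2.15556
Total: L = L₁ + L₂ = 1.64407 + 2.15556 = 3.7996
W = L/λ = 3.7996/9.7 = 0.3917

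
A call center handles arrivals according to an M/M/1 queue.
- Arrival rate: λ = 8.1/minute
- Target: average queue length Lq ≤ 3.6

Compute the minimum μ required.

For M/M/1: Lq = λ²/(μ(μ-λ))
Need Lq ≤ 3.6, i.e. μ(μ-λ) ≥ λ²/3.6
μ² - 8.1μ - 65.61/3.6 ≥ 0  →  μ² - 8.1μ - 18.2250 ≥ 0
Quadratic formula (positive root): μ = [λ + √(λ² + 4×18.2250)]/2
Discriminant: 65.61 + 4×18.2250 = 138.5100, √138.5100 = 11.7690
μ ≥ (8.1 + 11.7690)/2 = 9.9345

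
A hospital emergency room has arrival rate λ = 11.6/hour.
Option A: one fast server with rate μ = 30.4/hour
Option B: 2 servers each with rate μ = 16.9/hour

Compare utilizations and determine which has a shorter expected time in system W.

Option A: single server μ = 30.4 (M/M/1)
  ρ_A = 11.6/30.4 = 0.3816
  W_A = 1/(μ-λ) = 1/(30.4-11.6) = 1/18.80 = 0.05319

Option B: 2 servers μ = 16.9 (M/M/2)
  ρ_B = λ/(cμ) = 11.6/(2×16.9) = 0.3432
  Offered load a = λ/μ = cρ = 11.6/16.9 = 0.6864
  P₀ = [ Σₙ₌₀^1 aⁿ/n! + a^2/(2!(1-ρ)) ]⁻¹
  Σ = a^0/0! + a^1/1! = 1.0000 + 0.6864 = 1.6864
  a^2/(2!(1-ρ)) = 0.47113/(2 × 0.65680) = 0.3587
  P₀ = 1/(1.6864 + 0.3587) = 0.4890
  Lq = P₀·a^2·ρ / (2!(1-ρ)²) = 0.48899 × 0.47113 × 0.34320 / (2 × 0.43139) = 0.09164
  Wq_B = Lq/λ = 0.09164/11.6 = 0.007900
  W_B = Wq_B + 1/μ = 0.007900 + 0.05917 = 0.06707

Since W_A = 0.05319 < W_B = 0.06707, Option A (single fast server) has the shorter time in system.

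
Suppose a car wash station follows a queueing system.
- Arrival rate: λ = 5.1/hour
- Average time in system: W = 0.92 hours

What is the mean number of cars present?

Little's Law: L = λW
L = 5.1 × 0.92 = 4.6920 cars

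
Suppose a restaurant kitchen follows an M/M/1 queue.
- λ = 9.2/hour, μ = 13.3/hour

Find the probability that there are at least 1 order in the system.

ρ = λ/μ = 9.2/13.3 = 0.6917
P(N ≥ n) = ρⁿ
P(N ≥ 1) = 0.6917^1
P(N ≥ 1) = 0.6917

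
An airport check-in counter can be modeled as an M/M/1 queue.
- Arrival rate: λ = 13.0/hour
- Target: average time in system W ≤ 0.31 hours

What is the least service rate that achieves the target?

For M/M/1: W = 1/(μ-λ)
Need W ≤ 0.31, so 1/(μ-λ) ≤ 0.31
μ - λ ≥ 1/0.31 = 3.2258
μ ≥ 13.0 + 3.2258 = 16.2258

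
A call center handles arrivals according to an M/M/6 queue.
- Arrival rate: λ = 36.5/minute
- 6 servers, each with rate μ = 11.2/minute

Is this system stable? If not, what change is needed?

Stability requires ρ = λ/(cμ) < 1
ρ = 36.5/(6 × 11.2) = 36.5/67.20 = 0.5432
Since 0.5432 < 1, the system is STABLE.
The servers are busy 54.32% of the time.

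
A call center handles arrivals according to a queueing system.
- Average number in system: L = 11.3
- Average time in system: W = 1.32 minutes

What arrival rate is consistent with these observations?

Little's Law: L = λW, so λ = L/W
λ = 11.3/1.32 = 8.5606 calls/minute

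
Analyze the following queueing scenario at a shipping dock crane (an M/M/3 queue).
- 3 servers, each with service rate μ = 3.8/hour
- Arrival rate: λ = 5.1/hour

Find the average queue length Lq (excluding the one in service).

Traffic intensity: ρ = λ/(cμ) = 5.1/(3×3.8) = 0.4474
Since ρ = 0.4474 < 1, system is stable.
Offered load a = λ/μ = cρ = 5.1/3.8 = 1.3421
P₀ = [ Σₙ₌₀^2 aⁿ/n! + a^3/(3!(1-ρ)) ]⁻¹
Σ = a^0/0! + a^1/1! + a^2/2! = 1.0000 + 1.3421 + 0.9006 = 3.2427
a^3/(3!(1-ρ)) = 2.4175/(6 × 0.5526) = 0.7291
P₀ = 1/(3.2427 + 0.7291) = 0.2518
Lq = P₀·a^3·ρ / (3!(1-ρ)²) = 0.2518 × 2.4175 × 0.4474 / (6 × 0.3054) = 0.1486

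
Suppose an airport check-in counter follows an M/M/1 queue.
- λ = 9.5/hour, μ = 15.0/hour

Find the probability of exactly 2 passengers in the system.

ρ = λ/μ = 9.5/15.0 = 0.6333
P(n) = (1-ρ)ρⁿ
P(2) = (1-0.6333) × 0.6333^2
P(2) = 0.3667 × 0.4011
P(2) = 0.1471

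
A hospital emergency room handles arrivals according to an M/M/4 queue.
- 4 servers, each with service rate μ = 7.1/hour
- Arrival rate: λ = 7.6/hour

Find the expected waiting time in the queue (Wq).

Traffic intensity: ρ = λ/(cμ) = 7.6/(4×7.1) = 0.2676
Since ρ = 0.2676 < 1, system is stable.
Offered load a = λ/μ = cρ = 7.6/7.1 = 1.0704
P₀ = [ Σₙ₌₀^3 aⁿ/n! + a^4/(4!(1-ρ)) ]⁻¹
Σ = a^0/0! + a^1/1! + a^2/2! + a^3/3! = 1.0000 + 1.0704 + 0.5729 + 0.2044 = 2.8477
a^4/(4!(1-ρ)) = 1.3129/(24 × 0.7324) = 0.07469
P₀ = 1/(2.8477 + 0.07469) = 0.3422
Lq = P₀·a^4·ρ / (4!(1-ρ)²) = 0.342181 × 1.31287 × 0.267606 / (24 × 0.536402) = 0.009338
Wq = Lq/λ = 0.009338/7.6 = 0.001229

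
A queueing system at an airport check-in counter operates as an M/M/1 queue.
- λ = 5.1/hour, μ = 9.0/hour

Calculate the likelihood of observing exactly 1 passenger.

ρ = λ/μ = 5.1/9.0 = 0.5667
P(n) = (1-ρ)ρⁿ
P(1) = (1-0.5667) × 0.5667^1
P(1) = 0.4333 × 0.5667
P(1) = 0.2456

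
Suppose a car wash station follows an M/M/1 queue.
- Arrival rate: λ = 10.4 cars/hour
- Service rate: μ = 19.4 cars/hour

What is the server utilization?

Server utilization: ρ = λ/μ
ρ = 10.4/19.4 = 0.5361
The server is busy 53.61% of the time.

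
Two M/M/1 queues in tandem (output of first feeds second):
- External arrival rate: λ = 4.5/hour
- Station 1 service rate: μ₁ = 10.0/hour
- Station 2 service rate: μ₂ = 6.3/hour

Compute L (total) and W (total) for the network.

By Jackson's theorem, each station behaves as independent M/M/1.
Station 1: ρ₁ = 4.5/10.0 = 0.4500, L₁ = ρ₁/(1-ρ₁) = λ/(μ₁-λ) = 4.5/5.50 = 0.8182
Station 2: ρ₂ = 4.5/6.3 = 0.7143, L₂ = ρ₂/(1-ρ₂) = λ/(μ₂-λ) = 4.5/1.80 = 2.5000
Total: L = L₁ + L₂ = 0.8182 + 2.5000 = 3.3182
W = L/λ = 3.3182/4.5 = 0.7374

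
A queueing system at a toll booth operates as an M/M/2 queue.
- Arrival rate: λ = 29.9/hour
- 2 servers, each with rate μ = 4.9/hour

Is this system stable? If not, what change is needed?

Stability requires ρ = λ/(cμ) < 1
ρ = 29.9/(2 × 4.9) = 29.9/9.80 = 3.0510
Since 3.0510 ≥ 1, the system is UNSTABLE.
Need c > λ/μ = 29.9/4.9 = 6.10.
Minimum servers needed: c = 7.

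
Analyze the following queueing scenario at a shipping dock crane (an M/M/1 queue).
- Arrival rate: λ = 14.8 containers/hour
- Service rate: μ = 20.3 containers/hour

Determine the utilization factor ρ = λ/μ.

Server utilization: ρ = λ/μ
ρ = 14.8/20.3 = 0.7291
The server is busy 72.91% of the time.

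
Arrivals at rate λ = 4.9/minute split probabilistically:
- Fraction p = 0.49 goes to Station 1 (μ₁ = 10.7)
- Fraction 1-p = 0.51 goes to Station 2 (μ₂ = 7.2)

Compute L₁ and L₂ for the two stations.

Effective rates: λ₁ = 4.9×0.49 = 2.401, λ₂ = 4.9×0.51 = 2.499
Station 1: ρ₁ = 2.401/10.7 = 0.2244, L₁ = ρ₁/(1-ρ₁) = 0.2244/(1-0.2244) = 0.2893
Station 2: ρ₂ = 2.499/7.2 = 0.3471, L₂ = ρ₂/(1-ρ₂) = 0.3471/(1-0.3471) = 0.5316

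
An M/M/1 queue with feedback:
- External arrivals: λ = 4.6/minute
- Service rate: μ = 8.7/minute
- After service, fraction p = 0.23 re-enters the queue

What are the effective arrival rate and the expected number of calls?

Effective arrival rate: λ_eff = λ/(1-p) = 4.6/(1-0.23) = 4.6/0.77 = 5.9740
ρ = λ_eff/μ = 5.9740/8.7 = 0.68667
L = ρ/(1-ρ) = 0.68667/(1-0.68667) = 2.1915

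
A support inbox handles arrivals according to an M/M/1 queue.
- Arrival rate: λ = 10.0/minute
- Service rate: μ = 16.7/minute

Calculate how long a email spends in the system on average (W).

First, compute utilization: ρ = λ/μ = 10.0/16.7 = 0.5988
For M/M/1: W = 1/(μ-λ)
W = 1/(16.7-10.0) = 1/6.70
W = 0.1493 minutes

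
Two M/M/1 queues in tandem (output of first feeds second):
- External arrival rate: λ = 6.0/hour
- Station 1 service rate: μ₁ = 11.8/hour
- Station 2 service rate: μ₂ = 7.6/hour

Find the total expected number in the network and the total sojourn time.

By Jackson's theorem, each station behaves as independent M/M/1.
Station 1: ρ₁ = 6.0/11.8 = 0.5085, L₁ = ρ₁/(1-ρ₁) = λ/(μ₁-λ) = 6.0/5.80 = 1.0345
Station 2: ρ₂ = 6.0/7.6 = 0.7895, L₂ = ρ₂/(1-ρ₂) = λ/(μ₂-λ) = 6.0/1.60 = 3.7500
Total: L = L₁ + L₂ = 1.0345 + 3.7500 = 4.7845
W = L/λ = 4.7845/6.0 = 0.7974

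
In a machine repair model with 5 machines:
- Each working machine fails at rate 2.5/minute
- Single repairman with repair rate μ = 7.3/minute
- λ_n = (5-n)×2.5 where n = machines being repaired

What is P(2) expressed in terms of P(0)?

P(2)/P(0) = ∏_{i=0}^{2-1} λ_i/μ_{i+1}
= (5-0)×2.5/7.3 × (5-1)×2.5/7.3
= 2.3457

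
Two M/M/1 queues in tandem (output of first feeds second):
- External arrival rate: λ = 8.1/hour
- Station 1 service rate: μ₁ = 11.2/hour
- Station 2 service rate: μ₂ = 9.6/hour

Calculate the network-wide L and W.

By Jackson's theorem, each station behaves as independent M/M/1.
Station 1: ρ₁ = 8.1/11.2 = 0.7232, L₁ = ρ₁/(1-ρ₁) = λ/(μ₁-λ) = 8.1/3.10 = 2.6129
Station 2: ρ₂ = 8.1/9.6 = 0.8438, L₂ = ρ₂/(1-ρ₂) = λ/(μ₂-λ) = 8.1/1.50 = 5.4000
Total: L = L₁ + L₂ = 2.6129 + 5.4000 = 8.0129
W = L/λ = 8.0129/8.1 = 0.9892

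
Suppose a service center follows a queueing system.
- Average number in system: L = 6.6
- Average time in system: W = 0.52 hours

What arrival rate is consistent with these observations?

Little's Law: L = λW, so λ = L/W
λ = 6.6/0.52 = 12.6923 customers/hour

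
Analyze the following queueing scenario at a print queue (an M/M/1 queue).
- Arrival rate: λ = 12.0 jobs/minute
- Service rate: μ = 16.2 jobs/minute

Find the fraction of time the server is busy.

Server utilization: ρ = λ/μ
ρ = 12.0/16.2 = 0.7407
The server is busy 74.07% of the time.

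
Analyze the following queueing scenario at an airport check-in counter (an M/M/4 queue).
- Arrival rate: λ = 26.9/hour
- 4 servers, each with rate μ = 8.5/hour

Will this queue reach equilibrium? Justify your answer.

Stability requires ρ = λ/(cμ) < 1
ρ = 26.9/(4 × 8.5) = 26.9/34.00 = 0.7912
Since 0.7912 < 1, the system is STABLE.
The servers are busy 79.12% of the time.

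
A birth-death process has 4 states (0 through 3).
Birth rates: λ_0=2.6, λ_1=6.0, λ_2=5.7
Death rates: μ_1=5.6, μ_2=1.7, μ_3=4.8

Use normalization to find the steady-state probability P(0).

Ratios P(n)/P(0) = (λ₀···λₙ₋₁)/(μ₁···μₙ):
P(1)/P(0) = (2.6)/(5.6) = 0.464286
P(2)/P(0) = (2.6×6.0)/(5.6×1.7) = 1.63866
P(3)/P(0) = (2.6×6.0×5.7)/(5.6×1.7×4.8) = 1.94590

Normalization: ∑ P(n) = 1
P(0) × (1.00000 + 0.464286 + 1.63866 + 1.94590) = 1
P(0) × 5.0488 = 1
P(0) = 1/5.0488 = 0.1981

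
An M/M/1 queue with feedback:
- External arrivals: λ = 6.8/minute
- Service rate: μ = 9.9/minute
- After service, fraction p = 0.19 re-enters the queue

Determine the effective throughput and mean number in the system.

Effective arrival rate: λ_eff = λ/(1-p) = 6.8/(1-0.19) = 6.8/0.81 = 8.39506
ρ = λ_eff/μ = 8.39506/9.9 = 0.847986
L = ρ/(1-ρ) = 0.847986/(1-0.847986) = 5.5783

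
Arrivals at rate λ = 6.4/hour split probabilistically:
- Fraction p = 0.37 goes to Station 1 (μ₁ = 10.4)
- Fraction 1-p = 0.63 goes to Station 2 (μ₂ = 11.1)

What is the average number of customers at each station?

Effective rates: λ₁ = 6.4×0.37 = 2.368, λ₂ = 6.4×0.63 = 4.032
Station 1: ρ₁ = 2.368/10.4 = 0.2277, L₁ = ρ₁/(1-ρ₁) = 0.2277/(1-0.2277) = 0.2948
Station 2: ρ₂ = 4.032/11.1 = 0.36324, L₂ = ρ₂/(1-ρ₂) = 0.36324/(1-0.36324) = 0.5705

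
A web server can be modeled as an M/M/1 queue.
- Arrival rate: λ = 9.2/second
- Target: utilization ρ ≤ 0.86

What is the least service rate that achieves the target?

ρ = λ/μ, so μ = λ/ρ
μ ≥ 9.2/0.86 = 10.6977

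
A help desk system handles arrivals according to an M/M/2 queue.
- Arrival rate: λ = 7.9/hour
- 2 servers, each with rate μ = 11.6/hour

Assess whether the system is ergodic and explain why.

Stability requires ρ = λ/(cμ) < 1
ρ = 7.9/(2 × 11.6) = 7.9/23.20 = 0.3405
Since 0.3405 < 1, the system is STABLE.
The servers are busy 34.05% of the time.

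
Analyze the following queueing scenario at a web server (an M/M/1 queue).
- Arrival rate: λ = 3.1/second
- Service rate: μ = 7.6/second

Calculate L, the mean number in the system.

ρ = λ/μ = 3.1/7.6 = 0.4079
For M/M/1: L = λ/(μ-λ)
L = 3.1/(7.6-3.1) = 3.1/4.50
L = 0.6889 requests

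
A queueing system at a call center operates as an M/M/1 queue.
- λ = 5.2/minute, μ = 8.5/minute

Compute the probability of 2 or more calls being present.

ρ = λ/μ = 5.2/8.5 = 0.6118
P(N ≥ n) = ρⁿ
P(N ≥ 2) = 0.6118^2
P(N ≥ 2) = 0.3743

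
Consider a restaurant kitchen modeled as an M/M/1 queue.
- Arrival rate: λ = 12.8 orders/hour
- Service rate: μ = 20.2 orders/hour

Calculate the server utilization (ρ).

Server utilization: ρ = λ/μ
ρ = 12.8/20.2 = 0.6337
The server is busy 63.37% of the time.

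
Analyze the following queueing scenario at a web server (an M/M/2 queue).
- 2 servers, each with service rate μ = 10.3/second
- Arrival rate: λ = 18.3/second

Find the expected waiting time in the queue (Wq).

Traffic intensity: ρ = λ/(cμ) = 18.3/(2×10.3) = 0.8883
Since ρ = 0.8883 < 1, system is stable.
Offered load a = λ/μ = cρ = 18.3/10.3 = 1.7767
P₀ = [ Σₙ₌₀^1 aⁿ/n! + a^2/(2!(1-ρ)) ]⁻¹
Σ = a^0/0! + a^1/1! = 1.0000 + 1.7767 = 2.7767
a^2/(2!(1-ρ)) = 3.156659/(2 × 0.1116505) = 14.1363
P₀ = 1/(2.7767 + 14.1363) = 0.05913
Lq = P₀·a^2·ρ / (2!(1-ρ)²) = 0.059126 × 3.1567 × 0.88835 / (2 × 0.012466) = 6.6503
Wq = Lq/λ = 6.6503/18.3 = 0.3634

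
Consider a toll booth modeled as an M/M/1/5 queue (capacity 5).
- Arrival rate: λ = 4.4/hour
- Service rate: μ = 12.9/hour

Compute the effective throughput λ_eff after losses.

ρ = λ/μ = 4.4/12.9 = 0.341085
P₀ = (1-ρ)/(1-ρ^(K+1)) = (1-0.341085)/(1-0.341085^6) = 0.6589/0.9984 = 0.6600
P_K = P₀×ρ^K = 0.6600 × 0.341085^5 = 0.6600 × 0.004617 = 0.003047
λ_eff = λ(1-P_K) = 4.4 × (1 - 0.003047) = 4.4 × 0.99695 = 4.3866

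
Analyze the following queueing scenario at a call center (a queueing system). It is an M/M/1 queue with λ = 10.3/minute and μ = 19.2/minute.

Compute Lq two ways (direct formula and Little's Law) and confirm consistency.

Method 1 (direct): Lq = λ²/(μ(μ-λ)) = 106.09/(19.2 × 8.90) = 0.6208

Method 2 (Little's Law):
W = 1/(μ-λ) = 1/8.90 = 0.1123596
Wq = W - 1/μ = 0.1123596 - 0.05208333 = 0.060276
Lq = λWq = 10.3 × 0.060276 = 0.6208 ✔ (matches Method 1)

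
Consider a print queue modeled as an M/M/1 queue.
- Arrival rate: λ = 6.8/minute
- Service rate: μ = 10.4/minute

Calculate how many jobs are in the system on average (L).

ρ = λ/μ = 6.8/10.4 = 0.6538
For M/M/1: L = λ/(μ-λ)
L = 6.8/(10.4-6.8) = 6.8/3.60
L = 1.8889 jobs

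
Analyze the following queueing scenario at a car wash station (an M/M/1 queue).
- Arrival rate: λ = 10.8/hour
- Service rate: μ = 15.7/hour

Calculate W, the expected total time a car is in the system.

First, compute utilization: ρ = λ/μ = 10.8/15.7 = 0.6879
For M/M/1: W = 1/(μ-λ)
W = 1/(15.7-10.8) = 1/4.90
W = 0.2041 hours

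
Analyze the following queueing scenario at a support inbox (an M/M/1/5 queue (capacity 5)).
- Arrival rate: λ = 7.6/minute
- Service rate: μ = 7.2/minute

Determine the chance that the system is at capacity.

ρ = λ/μ = 7.6/7.2 = 1.05556
P₀ = (1-ρ)/(1-ρ^(K+1)) = (1-1.05556)/(1-1.05556^6) = -0.05556/-0.3832 = 0.1450
P_K = P₀×ρ^K = 0.1450 × 1.05556^5 = 0.1450 × 1.3104 = 0.1900
Blocking probability = 19.00%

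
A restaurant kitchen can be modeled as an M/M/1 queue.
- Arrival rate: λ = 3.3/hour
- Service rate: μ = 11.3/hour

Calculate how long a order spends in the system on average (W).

First, compute utilization: ρ = λ/μ = 3.3/11.3 = 0.2920
For M/M/1: W = 1/(μ-λ)
W = 1/(11.3-3.3) = 1/8.00
W = 0.1250 hours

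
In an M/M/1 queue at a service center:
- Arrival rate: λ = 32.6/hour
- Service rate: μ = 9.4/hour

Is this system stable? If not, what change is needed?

Stability requires ρ = λ/(cμ) < 1
ρ = 32.6/(1 × 9.4) = 32.6/9.40 = 3.4681
Since 3.4681 ≥ 1, the system is UNSTABLE.
Queue grows without bound. Need μ > λ = 32.6.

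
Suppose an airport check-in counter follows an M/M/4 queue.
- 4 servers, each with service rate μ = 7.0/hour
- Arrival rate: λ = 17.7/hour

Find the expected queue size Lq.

Traffic intensity: ρ = λ/(cμ) = 17.7/(4×7.0) = 0.6321
Since ρ = 0.6321 < 1, system is stable.
Offered load a = λ/μ = cρ = 17.7/7.0 = 2.5286
P₀ = [ Σₙ₌₀^3 aⁿ/n! + a^4/(4!(1-ρ)) ]⁻¹
Σ = a^0/0! + a^1/1! + a^2/2! + a^3/3! = 1.0000 + 2.5286 + 3.1968 + 2.6945 = 9.4199
a^4/(4!(1-ρ)) = 40.8791/(24 × 0.36786) = 4.6303
P₀ = 1/(9.4199 + 4.6303) = 0.07117
Lq = P₀·a^4·ρ / (4!(1-ρ)²) = 0.07117 × 40.8791 × 0.6321 / (24 × 0.1353) = 0.5663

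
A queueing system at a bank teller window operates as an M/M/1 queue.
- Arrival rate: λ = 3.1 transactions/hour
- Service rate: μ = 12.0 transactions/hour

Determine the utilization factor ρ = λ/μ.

Server utilization: ρ = λ/μ
ρ = 3.1/12.0 = 0.2583
The server is busy 25.83% of the time.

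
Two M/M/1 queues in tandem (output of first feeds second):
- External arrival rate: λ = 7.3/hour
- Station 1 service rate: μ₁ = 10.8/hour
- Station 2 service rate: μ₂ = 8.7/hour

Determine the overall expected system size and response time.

By Jackson's theorem, each station behaves as independent M/M/1.
Station 1: ρ₁ = 7.3/10.8 = 0.6759, L₁ = ρ₁/(1-ρ₁) = λ/(μ₁-λ) = 7.3/3.50 = 2.0857
Station 2: ρ₂ = 7.3/8.7 = 0.8391, L₂ = ρ₂/(1-ρ₂) = λ/(μ₂-λ) = 7.3/1.40 = 5.2143
Total: L = L₁ + L₂ = 2.0857 + 5.2143 = 7.3000
W = L/λ = 7.3000/7.3 = 1.0000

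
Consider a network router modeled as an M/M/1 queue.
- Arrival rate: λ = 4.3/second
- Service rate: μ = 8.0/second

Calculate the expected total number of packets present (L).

ρ = λ/μ = 4.3/8.0 = 0.5375
For M/M/1: L = λ/(μ-λ)
L = 4.3/(8.0-4.3) = 4.3/3.70
L = 1.1622 packets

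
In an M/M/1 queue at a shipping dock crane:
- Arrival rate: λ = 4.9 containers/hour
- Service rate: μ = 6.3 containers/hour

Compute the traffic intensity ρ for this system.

Server utilization: ρ = λ/μ
ρ = 4.9/6.3 = 0.7778
The server is busy 77.78% of the time.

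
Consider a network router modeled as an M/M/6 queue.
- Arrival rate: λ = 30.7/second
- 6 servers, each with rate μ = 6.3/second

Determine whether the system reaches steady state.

Stability requires ρ = λ/(cμ) < 1
ρ = 30.7/(6 × 6.3) = 30.7/37.80 = 0.8122
Since 0.8122 < 1, the system is STABLE.
The servers are busy 81.22% of the time.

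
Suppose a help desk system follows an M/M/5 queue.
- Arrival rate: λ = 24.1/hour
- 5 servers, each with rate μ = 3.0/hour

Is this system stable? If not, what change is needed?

Stability requires ρ = λ/(cμ) < 1
ρ = 24.1/(5 × 3.0) = 24.1/15.00 = 1.6067
Since 1.6067 ≥ 1, the system is UNSTABLE.
Need c > λ/μ = 24.1/3.0 = 8.03.
Minimum servers needed: c = 9.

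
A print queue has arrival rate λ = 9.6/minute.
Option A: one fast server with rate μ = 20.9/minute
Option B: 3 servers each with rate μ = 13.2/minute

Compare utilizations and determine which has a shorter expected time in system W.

Option A: single server μ = 20.9 (M/M/1)
  ρ_A = 9.6/20.9 = 0.4593
  W_A = 1/(μ-λ) = 1/(20.9-9.6) = 1/11.30 = 0.08850

Option B: 3 servers μ = 13.2 (M/M/3)
  ρ_B = λ/(cμ) = 9.6/(3×13.2) = 0.2424
  Offered load a = λ/μ = cρ = 9.6/13.2 = 0.7273
  P₀ = [ Σₙ₌₀^2 aⁿ/n! + a^3/(3!(1-ρ)) ]⁻¹
  Σ = a^0/0! + a^1/1! + a^2/2! = 1.0000 + 0.72727 + 0.26446 = 1.9917
  a^3/(3!(1-ρ)) = 0.3847/(6 × 0.7576) = 0.08463
  P₀ = 1/(1.9917 + 0.08463) = 0.4816
  Lq = P₀·a^3·ρ / (3!(1-ρ)²) = 0.4816 × 0.3847 × 0.2424 / (6 × 0.5739) = 0.01304
  Wq_B = Lq/λ = 0.013043/9.6 = 0.001359
  W_B = Wq_B + 1/μ = 0.001359 + 0.07576 = 0.07712

Since W_B = 0.07712 < W_A = 0.08850, Option B (multiple servers) has the shorter time in system.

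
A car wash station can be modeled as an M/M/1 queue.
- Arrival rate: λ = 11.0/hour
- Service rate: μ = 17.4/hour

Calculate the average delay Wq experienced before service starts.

First, compute utilization: ρ = λ/μ = 11.0/17.4 = 0.6322
For M/M/1: Wq = λ/(μ(μ-λ))
Wq = 11.0/(17.4 × (17.4-11.0))
Wq = 11.0/(17.4 × 6.40)
Wq = 0.09878 hours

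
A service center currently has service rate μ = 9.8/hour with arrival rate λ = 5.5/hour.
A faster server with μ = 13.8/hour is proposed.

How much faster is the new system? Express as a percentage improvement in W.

System 1: ρ₁ = 5.5/9.8 = 0.5612, W₁ = 1/(9.8-5.5) = 0.2326
System 2: ρ₂ = 5.5/13.8 = 0.3986, W₂ = 1/(13.8-5.5) = 0.1205
Improvement: (W₁-W₂)/W₁ = (0.2326-0.1205)/0.2326 = 48.19%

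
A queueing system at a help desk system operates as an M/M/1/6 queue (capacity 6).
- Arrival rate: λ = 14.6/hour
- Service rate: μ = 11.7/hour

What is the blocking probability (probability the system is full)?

ρ = λ/μ = 14.6/11.7 = 1.24786
P₀ = (1-ρ)/(1-ρ^(K+1)) = (1-1.24786)/(1-1.24786^7) = -0.24786/-3.7115 = 0.06678
P_K = P₀×ρ^K = 0.06678 × 1.24786^6 = 0.06678 × 3.7757 = 0.2521
Blocking probability = 25.21%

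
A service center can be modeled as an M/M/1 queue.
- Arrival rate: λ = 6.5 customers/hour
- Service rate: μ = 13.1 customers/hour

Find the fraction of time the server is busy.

Server utilization: ρ = λ/μ
ρ = 6.5/13.1 = 0.4962
The server is busy 49.62% of the time.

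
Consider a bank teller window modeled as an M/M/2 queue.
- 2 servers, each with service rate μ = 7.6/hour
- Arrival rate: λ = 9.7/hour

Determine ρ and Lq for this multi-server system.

Traffic intensity: ρ = λ/(cμ) = 9.7/(2×7.6) = 0.6382
Since ρ = 0.6382 < 1, system is stable.
Offered load a = λ/μ = cρ = 9.7/7.6 = 1.2763
P₀ = [ Σₙ₌₀^1 aⁿ/n! + a^2/(2!(1-ρ)) ]⁻¹
Σ = a^0/0! + a^1/1! = 1.0000 + 1.2763 = 2.2763
a^2/(2!(1-ρ)) = 1.6290/(2 × 0.36184) = 2.2510
P₀ = 1/(2.2763 + 2.2510) = 0.2209
Lq = P₀·a^2·ρ / (2!(1-ρ)²) = 0.22088 × 1.6290 × 0.63816 / (2 × 0.13093) = 0.8769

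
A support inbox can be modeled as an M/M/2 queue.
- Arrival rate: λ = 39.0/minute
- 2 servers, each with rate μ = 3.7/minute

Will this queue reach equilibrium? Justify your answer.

Stability requires ρ = λ/(cμ) < 1
ρ = 39.0/(2 × 3.7) = 39.0/7.40 = 5.2703
Since 5.2703 ≥ 1, the system is UNSTABLE.
Need c > λ/μ = 39.0/3.7 = 10.54.
Minimum servers needed: c = 11.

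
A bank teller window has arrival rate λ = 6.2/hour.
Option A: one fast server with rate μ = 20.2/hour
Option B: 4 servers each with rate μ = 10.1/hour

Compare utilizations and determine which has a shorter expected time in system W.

Option A: single server μ = 20.2 (M/M/1)
  ρ_A = 6.2/20.2 = 0.3069
  W_A = 1/(μ-λ) = 1/(20.2-6.2) = 1/14.00 = 0.07143

Option B: 4 servers μ = 10.1 (M/M/4)
  ρ_B = λ/(cμ) = 6.2/(4×10.1) = 0.1535
  Offered load a = λ/μ = cρ = 6.2/10.1 = 0.6139
  P₀ = [ Σₙ₌₀^3 aⁿ/n! + a^4/(4!(1-ρ)) ]⁻¹
  Σ = a^0/0! + a^1/1! + a^2/2! + a^3/3! = 1.0000 + 0.61386 + 0.18841 + 0.038553 = 1.8408
  a^4/(4!(1-ρ)) = 0.14200/(24 × 0.84653) = 0.006989
  P₀ = 1/(1.8408 + 0.006989) = 0.5412
  Lq = P₀·a^4·ρ / (4!(1-ρ)²) = 0.54118 × 0.14200 × 0.15347 / (24 × 0.71662) = 0.0006857
  Wq_B = Lq/λ = 0.0006857/6.2 = 0.0001106
  W_B = Wq_B + 1/μ = 0.0001106 + 0.09901 = 0.09912

Since W_A = 0.07143 < W_B = 0.09912, Option A (single fast server) has the shorter time in system.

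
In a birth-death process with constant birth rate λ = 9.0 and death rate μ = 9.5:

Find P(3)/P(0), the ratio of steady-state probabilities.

For constant rates: P(n)/P(0) = (λ/μ)^n
P(3)/P(0) = (9.0/9.5)^3 = 0.94737^3 = 0.8503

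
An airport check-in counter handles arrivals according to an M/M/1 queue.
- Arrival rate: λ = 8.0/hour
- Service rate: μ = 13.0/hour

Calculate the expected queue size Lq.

ρ = λ/μ = 8.0/13.0 = 0.6154
For M/M/1: Lq = λ²/(μ(μ-λ))
Lq = 64.00/(13.0 × 5.00)
Lq = 0.9846 passengers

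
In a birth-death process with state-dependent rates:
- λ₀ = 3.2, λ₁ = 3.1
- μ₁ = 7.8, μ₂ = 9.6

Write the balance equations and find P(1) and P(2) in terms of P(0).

Balance equations:
State 0: λ₀P₀ = μ₁P₁ → P₁ = (λ₀/μ₁)P₀ = (3.2/7.8)P₀ = 0.4103P₀
State 1: P₂ = (λ₀λ₁)/(μ₁μ₂)P₀ = (3.2×3.1)/(7.8×9.6)P₀ = 0.1325P₀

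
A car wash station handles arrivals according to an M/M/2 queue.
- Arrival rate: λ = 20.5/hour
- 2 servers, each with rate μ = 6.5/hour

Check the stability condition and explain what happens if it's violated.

Stability requires ρ = λ/(cμ) < 1
ρ = 20.5/(2 × 6.5) = 20.5/13.00 = 1.5769
Since 1.5769 ≥ 1, the system is UNSTABLE.
Need c > λ/μ = 20.5/6.5 = 3.15.
Minimum servers needed: c = 4.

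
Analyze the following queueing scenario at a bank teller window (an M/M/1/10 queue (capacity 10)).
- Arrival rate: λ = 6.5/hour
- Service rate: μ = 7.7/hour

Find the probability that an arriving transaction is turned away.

ρ = λ/μ = 6.5/7.7 = 0.84416
P₀ = (1-ρ)/(1-ρ^(K+1)) = (1-0.84416)/(1-0.84416^11) = 0.15584/0.84488 = 0.1845
P_K = P₀×ρ^K = 0.18445 × 0.84416^10 = 0.18445 × 0.18376 = 0.03389
Blocking probability = 3.39%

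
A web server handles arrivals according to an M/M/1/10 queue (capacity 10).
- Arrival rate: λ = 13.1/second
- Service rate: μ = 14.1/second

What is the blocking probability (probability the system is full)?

ρ = λ/μ = 13.1/14.1 = 0.929078
P₀ = (1-ρ)/(1-ρ^(K+1)) = (1-0.929078)/(1-0.929078^11) = 0.07092/0.5548 = 0.1278
P_K = P₀×ρ^K = 0.12784 × 0.929078^10 = 0.12784 × 0.47921 = 0.06126
Blocking probability = 6.13%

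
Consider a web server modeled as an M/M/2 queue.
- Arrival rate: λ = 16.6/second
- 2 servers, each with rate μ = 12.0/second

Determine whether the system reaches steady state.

Stability requires ρ = λ/(cμ) < 1
ρ = 16.6/(2 × 12.0) = 16.6/24.00 = 0.6917
Since 0.6917 < 1, the system is STABLE.
The servers are busy 69.17% of the time.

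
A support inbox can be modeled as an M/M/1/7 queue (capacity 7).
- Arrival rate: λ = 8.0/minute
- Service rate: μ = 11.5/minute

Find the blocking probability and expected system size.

ρ = λ/μ = 8.0/11.5 = 0.69565
P₀ = (1-ρ)/(1-ρ^(K+1)) = (1-0.69565)/(1-0.69565^8) = 0.3044/0.9452 = 0.3220
P_K = P₀×ρ^K = 0.3220 × 0.69565^7 = 0.3220 × 0.07884 = 0.02539
Blocking probability P_7 = 0.02539 (2.54%)
L = ρ[1 - (K+1)ρ^K + Kρ^(K+1)] / [(1-ρ)(1-ρ^(K+1))]
L = 0.69565 × (1 - 8×0.078838 + 7×0.054844) / ((1 - 0.69565) × (1 - 0.054844)) = 1.8215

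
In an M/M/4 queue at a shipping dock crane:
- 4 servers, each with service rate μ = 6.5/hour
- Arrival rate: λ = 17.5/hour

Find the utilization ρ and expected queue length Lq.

Traffic intensity: ρ = λ/(cμ) = 17.5/(4×6.5) = 0.6731
Since ρ = 0.6731 < 1, system is stable.
Offered load a = λ/μ = cρ = 17.5/6.5 = 2.6923
P₀ = [ Σₙ₌₀^3 aⁿ/n! + a^4/(4!(1-ρ)) ]⁻¹
Σ = a^0/0! + a^1/1! + a^2/2! + a^3/3! = 1.0000 + 2.6923 + 3.6243 + 3.2525 = 10.5691
a^4/(4!(1-ρ)) = 52.5411/(24 × 0.326923) = 6.6964
P₀ = 1/(10.5691 + 6.6964) = 0.05792
Lq = P₀·a^4·ρ / (4!(1-ρ)²) = 0.057919 × 52.5411 × 0.67308 / (24 × 0.10688) = 0.7985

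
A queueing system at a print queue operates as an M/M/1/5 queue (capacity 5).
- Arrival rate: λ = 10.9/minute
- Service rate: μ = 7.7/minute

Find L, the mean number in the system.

ρ = λ/μ = 10.9/7.7 = 1.41558
P₀ = (1-ρ)/(1-ρ^(K+1)) = (1-1.41558)/(1-1.41558^6) = -0.4156/-7.0465 = 0.05898
P_K = P₀×ρ^K = 0.058977 × 1.41558^5 = 0.058977 × 5.6842 = 0.3352
L = ρ[1 - (K+1)ρ^K + Kρ^(K+1)] / [(1-ρ)(1-ρ^(K+1))]
L = 1.41558 × (1 - 6×5.68424 + 5×8.04649) / ((1 - 1.41558) × (1 - 8.04649)) = 3.4452 jobs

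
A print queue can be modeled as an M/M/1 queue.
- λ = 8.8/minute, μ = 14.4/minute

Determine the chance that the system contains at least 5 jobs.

ρ = λ/μ = 8.8/14.4 = 0.61111
P(N ≥ n) = ρⁿ
P(N ≥ 5) = 0.61111^5
P(N ≥ 5) = 0.08523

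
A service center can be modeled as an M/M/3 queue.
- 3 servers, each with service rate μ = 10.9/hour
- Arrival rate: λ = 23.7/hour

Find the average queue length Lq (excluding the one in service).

Traffic intensity: ρ = λ/(cμ) = 23.7/(3×10.9) = 0.7248
Since ρ = 0.7248 < 1, system is stable.
Offered load a = λ/μ = cρ = 23.7/10.9 = 2.1743
P₀ = [ Σₙ₌₀^2 aⁿ/n! + a^3/(3!(1-ρ)) ]⁻¹
Σ = a^0/0! + a^1/1! + a^2/2! = 1.0000 + 2.1743 + 2.3638 = 5.5381
a^3/(3!(1-ρ)) = 10.2793/(6 × 0.27523) = 6.2247
P₀ = 1/(5.5381 + 6.2247) = 0.08501
Lq = P₀·a^3·ρ / (3!(1-ρ)²) = 0.08501 × 10.2793 × 0.7248 / (6 × 0.07575) = 1.3935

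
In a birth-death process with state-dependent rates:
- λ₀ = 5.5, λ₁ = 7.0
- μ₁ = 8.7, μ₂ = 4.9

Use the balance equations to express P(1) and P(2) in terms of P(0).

Balance equations:
State 0: λ₀P₀ = μ₁P₁ → P₁ = (λ₀/μ₁)P₀ = (5.5/8.7)P₀ = 0.6322P₀
State 1: P₂ = (λ₀λ₁)/(μ₁μ₂)P₀ = (5.5×7.0)/(8.7×4.9)P₀ = 0.9031P₀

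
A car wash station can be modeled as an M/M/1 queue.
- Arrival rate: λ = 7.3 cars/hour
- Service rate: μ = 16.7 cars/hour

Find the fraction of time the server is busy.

Server utilization: ρ = λ/μ
ρ = 7.3/16.7 = 0.4371
The server is busy 43.71% of the time.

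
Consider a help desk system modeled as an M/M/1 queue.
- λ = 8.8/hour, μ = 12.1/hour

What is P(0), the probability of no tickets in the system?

ρ = λ/μ = 8.8/12.1 = 0.7273
P(0) = 1 - ρ = 1 - 0.7273 = 0.2727
The server is idle 27.27% of the time.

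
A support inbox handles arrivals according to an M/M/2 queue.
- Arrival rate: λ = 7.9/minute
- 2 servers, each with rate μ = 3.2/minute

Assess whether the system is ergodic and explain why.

Stability requires ρ = λ/(cμ) < 1
ρ = 7.9/(2 × 3.2) = 7.9/6.40 = 1.2344
Since 1.2344 ≥ 1, the system is UNSTABLE.
Need c > λ/μ = 7.9/3.2 = 2.47.
Minimum servers needed: c = 3.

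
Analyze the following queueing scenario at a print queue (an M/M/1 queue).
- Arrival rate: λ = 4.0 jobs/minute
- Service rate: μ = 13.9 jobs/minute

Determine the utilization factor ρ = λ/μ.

Server utilization: ρ = λ/μ
ρ = 4.0/13.9 = 0.2878
The server is busy 28.78% of the time.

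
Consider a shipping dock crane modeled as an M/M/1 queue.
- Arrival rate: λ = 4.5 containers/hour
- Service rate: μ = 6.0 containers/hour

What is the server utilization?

Server utilization: ρ = λ/μ
ρ = 4.5/6.0 = 0.7500
The server is busy 75.00% of the time.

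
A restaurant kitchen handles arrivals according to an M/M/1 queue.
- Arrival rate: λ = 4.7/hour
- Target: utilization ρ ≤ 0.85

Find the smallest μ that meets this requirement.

ρ = λ/μ, so μ = λ/ρ
μ ≥ 4.7/0.85 = 5.5294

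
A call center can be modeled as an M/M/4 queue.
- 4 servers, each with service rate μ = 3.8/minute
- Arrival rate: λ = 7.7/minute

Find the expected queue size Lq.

Traffic intensity: ρ = λ/(cμ) = 7.7/(4×3.8) = 0.5066
Since ρ = 0.5066 < 1, system is stable.
Offered load a = λ/μ = cρ = 7.7/3.8 = 2.0263
P₀ = [ Σₙ₌₀^3 aⁿ/n! + a^4/(4!(1-ρ)) ]⁻¹
Σ = a^0/0! + a^1/1! + a^2/2! + a^3/3! = 1.0000 + 2.0263 + 2.0530 + 1.3867 = 6.4660
a^4/(4!(1-ρ)) = 16.8589/(24 × 0.49342) = 1.4236
P₀ = 1/(6.4660 + 1.4236) = 0.1267
Lq = P₀·a^4·ρ / (4!(1-ρ)²) = 0.12675 × 16.8589 × 0.50658 / (24 × 0.24346) = 0.1853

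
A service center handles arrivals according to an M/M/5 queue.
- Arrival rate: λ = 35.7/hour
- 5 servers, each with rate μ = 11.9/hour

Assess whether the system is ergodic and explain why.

Stability requires ρ = λ/(cμ) < 1
ρ = 35.7/(5 × 11.9) = 35.7/59.50 = 0.6000
Since 0.6000 < 1, the system is STABLE.
The servers are busy 60.00% of the time.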